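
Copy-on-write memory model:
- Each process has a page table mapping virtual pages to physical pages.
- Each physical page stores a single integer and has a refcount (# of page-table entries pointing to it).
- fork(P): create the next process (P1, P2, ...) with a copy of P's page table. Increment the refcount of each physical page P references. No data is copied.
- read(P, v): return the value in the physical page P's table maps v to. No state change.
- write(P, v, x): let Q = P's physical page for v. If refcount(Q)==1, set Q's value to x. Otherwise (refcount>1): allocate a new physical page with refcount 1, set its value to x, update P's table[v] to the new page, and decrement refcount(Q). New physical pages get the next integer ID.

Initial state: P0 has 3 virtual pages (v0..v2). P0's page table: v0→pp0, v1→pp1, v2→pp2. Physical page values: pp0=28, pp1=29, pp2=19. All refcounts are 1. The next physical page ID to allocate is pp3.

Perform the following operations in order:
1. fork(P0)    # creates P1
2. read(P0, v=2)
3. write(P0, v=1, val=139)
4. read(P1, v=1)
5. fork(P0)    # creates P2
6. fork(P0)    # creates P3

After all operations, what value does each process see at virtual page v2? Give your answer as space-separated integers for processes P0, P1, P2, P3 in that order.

Op 1: fork(P0) -> P1. 3 ppages; refcounts: pp0:2 pp1:2 pp2:2
Op 2: read(P0, v2) -> 19. No state change.
Op 3: write(P0, v1, 139). refcount(pp1)=2>1 -> COPY to pp3. 4 ppages; refcounts: pp0:2 pp1:1 pp2:2 pp3:1
Op 4: read(P1, v1) -> 29. No state change.
Op 5: fork(P0) -> P2. 4 ppages; refcounts: pp0:3 pp1:1 pp2:3 pp3:2
Op 6: fork(P0) -> P3. 4 ppages; refcounts: pp0:4 pp1:1 pp2:4 pp3:3
P0: v2 -> pp2 = 19
P1: v2 -> pp2 = 19
P2: v2 -> pp2 = 19
P3: v2 -> pp2 = 19

Answer: 19 19 19 19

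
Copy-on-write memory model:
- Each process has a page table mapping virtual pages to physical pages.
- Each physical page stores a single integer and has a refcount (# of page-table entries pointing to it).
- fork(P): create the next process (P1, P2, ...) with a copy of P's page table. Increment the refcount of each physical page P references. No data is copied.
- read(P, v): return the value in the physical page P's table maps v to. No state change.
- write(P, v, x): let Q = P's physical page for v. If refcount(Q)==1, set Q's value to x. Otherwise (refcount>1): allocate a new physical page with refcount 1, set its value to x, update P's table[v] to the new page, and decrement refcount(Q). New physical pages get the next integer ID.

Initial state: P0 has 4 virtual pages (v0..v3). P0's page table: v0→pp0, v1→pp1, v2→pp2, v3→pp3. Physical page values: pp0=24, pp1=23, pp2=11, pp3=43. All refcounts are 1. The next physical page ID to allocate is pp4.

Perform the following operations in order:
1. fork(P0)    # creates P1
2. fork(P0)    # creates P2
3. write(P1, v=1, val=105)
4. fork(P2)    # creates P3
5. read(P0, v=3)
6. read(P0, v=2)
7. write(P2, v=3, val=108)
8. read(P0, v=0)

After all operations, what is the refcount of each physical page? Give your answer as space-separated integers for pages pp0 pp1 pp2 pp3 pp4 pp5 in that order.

Op 1: fork(P0) -> P1. 4 ppages; refcounts: pp0:2 pp1:2 pp2:2 pp3:2
Op 2: fork(P0) -> P2. 4 ppages; refcounts: pp0:3 pp1:3 pp2:3 pp3:3
Op 3: write(P1, v1, 105). refcount(pp1)=3>1 -> COPY to pp4. 5 ppages; refcounts: pp0:3 pp1:2 pp2:3 pp3:3 pp4:1
Op 4: fork(P2) -> P3. 5 ppages; refcounts: pp0:4 pp1:3 pp2:4 pp3:4 pp4:1
Op 5: read(P0, v3) -> 43. No state change.
Op 6: read(P0, v2) -> 11. No state change.
Op 7: write(P2, v3, 108). refcount(pp3)=4>1 -> COPY to pp5. 6 ppages; refcounts: pp0:4 pp1:3 pp2:4 pp3:3 pp4:1 pp5:1
Op 8: read(P0, v0) -> 24. No state change.

Answer: 4 3 4 3 1 1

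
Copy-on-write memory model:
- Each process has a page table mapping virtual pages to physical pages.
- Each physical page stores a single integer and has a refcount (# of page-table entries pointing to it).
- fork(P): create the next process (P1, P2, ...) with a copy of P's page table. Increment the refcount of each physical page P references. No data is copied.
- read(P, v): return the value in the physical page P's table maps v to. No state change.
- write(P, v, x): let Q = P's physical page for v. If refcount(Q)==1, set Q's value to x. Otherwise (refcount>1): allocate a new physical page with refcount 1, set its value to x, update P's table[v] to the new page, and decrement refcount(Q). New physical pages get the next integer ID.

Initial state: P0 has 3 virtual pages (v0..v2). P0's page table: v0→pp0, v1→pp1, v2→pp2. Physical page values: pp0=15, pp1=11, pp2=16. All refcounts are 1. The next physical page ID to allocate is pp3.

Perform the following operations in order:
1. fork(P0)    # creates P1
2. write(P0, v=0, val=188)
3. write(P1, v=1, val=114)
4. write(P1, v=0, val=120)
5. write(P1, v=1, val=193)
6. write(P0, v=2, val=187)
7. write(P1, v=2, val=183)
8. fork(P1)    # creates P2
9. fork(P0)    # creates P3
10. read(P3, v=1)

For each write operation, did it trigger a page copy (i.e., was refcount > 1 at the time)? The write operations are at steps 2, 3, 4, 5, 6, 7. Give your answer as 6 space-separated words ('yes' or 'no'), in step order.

Op 1: fork(P0) -> P1. 3 ppages; refcounts: pp0:2 pp1:2 pp2:2
Op 2: write(P0, v0, 188). refcount(pp0)=2>1 -> COPY to pp3. 4 ppages; refcounts: pp0:1 pp1:2 pp2:2 pp3:1
Op 3: write(P1, v1, 114). refcount(pp1)=2>1 -> COPY to pp4. 5 ppages; refcounts: pp0:1 pp1:1 pp2:2 pp3:1 pp4:1
Op 4: write(P1, v0, 120). refcount(pp0)=1 -> write in place. 5 ppages; refcounts: pp0:1 pp1:1 pp2:2 pp3:1 pp4:1
Op 5: write(P1, v1, 193). refcount(pp4)=1 -> write in place. 5 ppages; refcounts: pp0:1 pp1:1 pp2:2 pp3:1 pp4:1
Op 6: write(P0, v2, 187). refcount(pp2)=2>1 -> COPY to pp5. 6 ppages; refcounts: pp0:1 pp1:1 pp2:1 pp3:1 pp4:1 pp5:1
Op 7: write(P1, v2, 183). refcount(pp2)=1 -> write in place. 6 ppages; refcounts: pp0:1 pp1:1 pp2:1 pp3:1 pp4:1 pp5:1
Op 8: fork(P1) -> P2. 6 ppages; refcounts: pp0:2 pp1:1 pp2:2 pp3:1 pp4:2 pp5:1
Op 9: fork(P0) -> P3. 6 ppages; refcounts: pp0:2 pp1:2 pp2:2 pp3:2 pp4:2 pp5:2
Op 10: read(P3, v1) -> 11. No state change.

yes yes no no yes no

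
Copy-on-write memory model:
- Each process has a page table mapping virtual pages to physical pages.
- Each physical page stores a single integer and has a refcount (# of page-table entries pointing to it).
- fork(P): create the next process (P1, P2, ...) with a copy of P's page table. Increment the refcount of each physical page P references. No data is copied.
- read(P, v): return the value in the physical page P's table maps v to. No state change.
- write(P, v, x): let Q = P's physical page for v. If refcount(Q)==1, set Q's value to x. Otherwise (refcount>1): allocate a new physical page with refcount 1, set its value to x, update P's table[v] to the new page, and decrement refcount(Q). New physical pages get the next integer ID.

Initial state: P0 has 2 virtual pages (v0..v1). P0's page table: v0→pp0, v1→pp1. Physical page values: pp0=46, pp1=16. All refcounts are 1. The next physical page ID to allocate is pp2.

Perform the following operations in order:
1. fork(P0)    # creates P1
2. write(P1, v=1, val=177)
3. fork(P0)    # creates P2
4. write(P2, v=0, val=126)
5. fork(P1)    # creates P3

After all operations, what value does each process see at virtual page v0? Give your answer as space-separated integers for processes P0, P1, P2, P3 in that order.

Op 1: fork(P0) -> P1. 2 ppages; refcounts: pp0:2 pp1:2
Op 2: write(P1, v1, 177). refcount(pp1)=2>1 -> COPY to pp2. 3 ppages; refcounts: pp0:2 pp1:1 pp2:1
Op 3: fork(P0) -> P2. 3 ppages; refcounts: pp0:3 pp1:2 pp2:1
Op 4: write(P2, v0, 126). refcount(pp0)=3>1 -> COPY to pp3. 4 ppages; refcounts: pp0:2 pp1:2 pp2:1 pp3:1
Op 5: fork(P1) -> P3. 4 ppages; refcounts: pp0:3 pp1:2 pp2:2 pp3:1
P0: v0 -> pp0 = 46
P1: v0 -> pp0 = 46
P2: v0 -> pp3 = 126
P3: v0 -> pp0 = 46

Answer: 46 46 126 46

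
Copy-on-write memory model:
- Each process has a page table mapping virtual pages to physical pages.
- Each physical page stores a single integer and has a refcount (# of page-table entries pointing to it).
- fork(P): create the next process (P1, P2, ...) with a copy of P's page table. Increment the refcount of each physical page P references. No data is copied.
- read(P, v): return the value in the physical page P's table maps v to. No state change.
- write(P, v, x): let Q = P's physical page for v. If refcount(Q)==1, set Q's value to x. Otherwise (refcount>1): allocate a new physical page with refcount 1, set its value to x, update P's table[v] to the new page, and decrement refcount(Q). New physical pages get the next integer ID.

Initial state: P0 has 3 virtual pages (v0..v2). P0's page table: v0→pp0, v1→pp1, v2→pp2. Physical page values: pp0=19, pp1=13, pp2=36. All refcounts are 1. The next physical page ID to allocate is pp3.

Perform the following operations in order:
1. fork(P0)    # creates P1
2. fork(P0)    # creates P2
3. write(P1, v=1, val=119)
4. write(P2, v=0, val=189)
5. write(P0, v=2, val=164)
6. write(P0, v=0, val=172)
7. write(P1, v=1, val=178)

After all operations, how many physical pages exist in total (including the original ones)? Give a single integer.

Answer: 7

Derivation:
Op 1: fork(P0) -> P1. 3 ppages; refcounts: pp0:2 pp1:2 pp2:2
Op 2: fork(P0) -> P2. 3 ppages; refcounts: pp0:3 pp1:3 pp2:3
Op 3: write(P1, v1, 119). refcount(pp1)=3>1 -> COPY to pp3. 4 ppages; refcounts: pp0:3 pp1:2 pp2:3 pp3:1
Op 4: write(P2, v0, 189). refcount(pp0)=3>1 -> COPY to pp4. 5 ppages; refcounts: pp0:2 pp1:2 pp2:3 pp3:1 pp4:1
Op 5: write(P0, v2, 164). refcount(pp2)=3>1 -> COPY to pp5. 6 ppages; refcounts: pp0:2 pp1:2 pp2:2 pp3:1 pp4:1 pp5:1
Op 6: write(P0, v0, 172). refcount(pp0)=2>1 -> COPY to pp6. 7 ppages; refcounts: pp0:1 pp1:2 pp2:2 pp3:1 pp4:1 pp5:1 pp6:1
Op 7: write(P1, v1, 178). refcount(pp3)=1 -> write in place. 7 ppages; refcounts: pp0:1 pp1:2 pp2:2 pp3:1 pp4:1 pp5:1 pp6:1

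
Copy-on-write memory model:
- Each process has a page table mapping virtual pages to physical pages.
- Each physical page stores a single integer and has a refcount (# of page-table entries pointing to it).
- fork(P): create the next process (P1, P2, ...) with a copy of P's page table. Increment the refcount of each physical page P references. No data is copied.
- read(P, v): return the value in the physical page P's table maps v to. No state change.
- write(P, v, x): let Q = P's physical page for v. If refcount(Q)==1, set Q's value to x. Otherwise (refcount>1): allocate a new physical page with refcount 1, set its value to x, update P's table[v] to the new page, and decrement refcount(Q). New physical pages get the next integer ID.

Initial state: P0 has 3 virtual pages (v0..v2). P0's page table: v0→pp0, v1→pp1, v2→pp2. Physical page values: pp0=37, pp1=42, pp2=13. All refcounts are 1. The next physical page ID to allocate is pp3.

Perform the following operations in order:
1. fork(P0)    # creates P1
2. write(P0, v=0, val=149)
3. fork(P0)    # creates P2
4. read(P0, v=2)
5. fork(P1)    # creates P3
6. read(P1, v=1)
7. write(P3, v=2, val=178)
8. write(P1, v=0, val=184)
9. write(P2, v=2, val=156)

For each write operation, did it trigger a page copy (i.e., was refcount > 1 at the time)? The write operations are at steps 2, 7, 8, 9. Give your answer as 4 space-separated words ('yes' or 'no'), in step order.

Op 1: fork(P0) -> P1. 3 ppages; refcounts: pp0:2 pp1:2 pp2:2
Op 2: write(P0, v0, 149). refcount(pp0)=2>1 -> COPY to pp3. 4 ppages; refcounts: pp0:1 pp1:2 pp2:2 pp3:1
Op 3: fork(P0) -> P2. 4 ppages; refcounts: pp0:1 pp1:3 pp2:3 pp3:2
Op 4: read(P0, v2) -> 13. No state change.
Op 5: fork(P1) -> P3. 4 ppages; refcounts: pp0:2 pp1:4 pp2:4 pp3:2
Op 6: read(P1, v1) -> 42. No state change.
Op 7: write(P3, v2, 178). refcount(pp2)=4>1 -> COPY to pp4. 5 ppages; refcounts: pp0:2 pp1:4 pp2:3 pp3:2 pp4:1
Op 8: write(P1, v0, 184). refcount(pp0)=2>1 -> COPY to pp5. 6 ppages; refcounts: pp0:1 pp1:4 pp2:3 pp3:2 pp4:1 pp5:1
Op 9: write(P2, v2, 156). refcount(pp2)=3>1 -> COPY to pp6. 7 ppages; refcounts: pp0:1 pp1:4 pp2:2 pp3:2 pp4:1 pp5:1 pp6:1

yes yes yes yes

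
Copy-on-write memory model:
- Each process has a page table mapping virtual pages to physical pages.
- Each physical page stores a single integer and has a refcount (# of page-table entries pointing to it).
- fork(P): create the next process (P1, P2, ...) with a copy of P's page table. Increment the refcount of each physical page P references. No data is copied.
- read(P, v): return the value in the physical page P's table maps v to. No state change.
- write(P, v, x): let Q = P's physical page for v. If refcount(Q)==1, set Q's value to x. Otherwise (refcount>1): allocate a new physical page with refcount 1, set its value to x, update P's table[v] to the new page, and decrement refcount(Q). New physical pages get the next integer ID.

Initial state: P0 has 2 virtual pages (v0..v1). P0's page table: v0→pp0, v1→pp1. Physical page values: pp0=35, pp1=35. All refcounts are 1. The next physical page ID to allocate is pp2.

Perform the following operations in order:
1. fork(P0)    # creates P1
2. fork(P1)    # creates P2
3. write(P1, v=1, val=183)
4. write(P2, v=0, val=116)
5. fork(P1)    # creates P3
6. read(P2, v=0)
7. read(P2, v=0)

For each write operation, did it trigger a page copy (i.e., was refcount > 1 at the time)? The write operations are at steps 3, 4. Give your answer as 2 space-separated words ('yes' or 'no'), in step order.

Op 1: fork(P0) -> P1. 2 ppages; refcounts: pp0:2 pp1:2
Op 2: fork(P1) -> P2. 2 ppages; refcounts: pp0:3 pp1:3
Op 3: write(P1, v1, 183). refcount(pp1)=3>1 -> COPY to pp2. 3 ppages; refcounts: pp0:3 pp1:2 pp2:1
Op 4: write(P2, v0, 116). refcount(pp0)=3>1 -> COPY to pp3. 4 ppages; refcounts: pp0:2 pp1:2 pp2:1 pp3:1
Op 5: fork(P1) -> P3. 4 ppages; refcounts: pp0:3 pp1:2 pp2:2 pp3:1
Op 6: read(P2, v0) -> 116. No state change.
Op 7: read(P2, v0) -> 116. No state change.

yes yes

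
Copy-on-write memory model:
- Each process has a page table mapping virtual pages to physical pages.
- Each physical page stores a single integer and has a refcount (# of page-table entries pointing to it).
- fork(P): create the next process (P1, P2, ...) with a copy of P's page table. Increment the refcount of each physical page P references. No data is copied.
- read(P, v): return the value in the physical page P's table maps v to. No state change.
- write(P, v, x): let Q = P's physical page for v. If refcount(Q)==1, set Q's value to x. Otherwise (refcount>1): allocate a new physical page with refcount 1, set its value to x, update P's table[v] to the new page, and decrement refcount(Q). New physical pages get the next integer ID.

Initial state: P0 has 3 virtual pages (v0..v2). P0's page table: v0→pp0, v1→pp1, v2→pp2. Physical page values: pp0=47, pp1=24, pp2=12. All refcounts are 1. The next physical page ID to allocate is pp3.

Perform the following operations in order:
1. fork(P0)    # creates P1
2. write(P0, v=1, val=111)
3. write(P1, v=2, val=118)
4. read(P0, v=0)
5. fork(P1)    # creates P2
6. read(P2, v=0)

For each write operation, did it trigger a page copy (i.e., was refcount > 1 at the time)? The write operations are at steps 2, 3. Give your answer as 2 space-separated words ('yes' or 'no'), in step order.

Op 1: fork(P0) -> P1. 3 ppages; refcounts: pp0:2 pp1:2 pp2:2
Op 2: write(P0, v1, 111). refcount(pp1)=2>1 -> COPY to pp3. 4 ppages; refcounts: pp0:2 pp1:1 pp2:2 pp3:1
Op 3: write(P1, v2, 118). refcount(pp2)=2>1 -> COPY to pp4. 5 ppages; refcounts: pp0:2 pp1:1 pp2:1 pp3:1 pp4:1
Op 4: read(P0, v0) -> 47. No state change.
Op 5: fork(P1) -> P2. 5 ppages; refcounts: pp0:3 pp1:2 pp2:1 pp3:1 pp4:2
Op 6: read(P2, v0) -> 47. No state change.

yes yes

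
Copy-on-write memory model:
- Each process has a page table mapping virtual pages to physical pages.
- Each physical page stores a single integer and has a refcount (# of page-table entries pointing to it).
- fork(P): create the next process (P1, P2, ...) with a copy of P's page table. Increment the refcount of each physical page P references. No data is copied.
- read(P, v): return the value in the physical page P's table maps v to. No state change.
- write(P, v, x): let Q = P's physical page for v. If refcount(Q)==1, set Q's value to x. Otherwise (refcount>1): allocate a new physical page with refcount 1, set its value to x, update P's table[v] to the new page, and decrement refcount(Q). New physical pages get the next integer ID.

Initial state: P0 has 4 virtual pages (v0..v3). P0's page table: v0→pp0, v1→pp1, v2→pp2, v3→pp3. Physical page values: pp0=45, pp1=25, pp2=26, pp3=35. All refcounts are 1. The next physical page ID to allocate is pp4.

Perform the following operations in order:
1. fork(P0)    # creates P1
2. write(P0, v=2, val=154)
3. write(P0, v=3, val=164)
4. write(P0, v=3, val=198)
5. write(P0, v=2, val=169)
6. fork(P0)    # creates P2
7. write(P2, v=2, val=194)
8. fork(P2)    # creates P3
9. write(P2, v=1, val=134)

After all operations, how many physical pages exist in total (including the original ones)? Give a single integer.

Answer: 8

Derivation:
Op 1: fork(P0) -> P1. 4 ppages; refcounts: pp0:2 pp1:2 pp2:2 pp3:2
Op 2: write(P0, v2, 154). refcount(pp2)=2>1 -> COPY to pp4. 5 ppages; refcounts: pp0:2 pp1:2 pp2:1 pp3:2 pp4:1
Op 3: write(P0, v3, 164). refcount(pp3)=2>1 -> COPY to pp5. 6 ppages; refcounts: pp0:2 pp1:2 pp2:1 pp3:1 pp4:1 pp5:1
Op 4: write(P0, v3, 198). refcount(pp5)=1 -> write in place. 6 ppages; refcounts: pp0:2 pp1:2 pp2:1 pp3:1 pp4:1 pp5:1
Op 5: write(P0, v2, 169). refcount(pp4)=1 -> write in place. 6 ppages; refcounts: pp0:2 pp1:2 pp2:1 pp3:1 pp4:1 pp5:1
Op 6: fork(P0) -> P2. 6 ppages; refcounts: pp0:3 pp1:3 pp2:1 pp3:1 pp4:2 pp5:2
Op 7: write(P2, v2, 194). refcount(pp4)=2>1 -> COPY to pp6. 7 ppages; refcounts: pp0:3 pp1:3 pp2:1 pp3:1 pp4:1 pp5:2 pp6:1
Op 8: fork(P2) -> P3. 7 ppages; refcounts: pp0:4 pp1:4 pp2:1 pp3:1 pp4:1 pp5:3 pp6:2
Op 9: write(P2, v1, 134). refcount(pp1)=4>1 -> COPY to pp7. 8 ppages; refcounts: pp0:4 pp1:3 pp2:1 pp3:1 pp4:1 pp5:3 pp6:2 pp7:1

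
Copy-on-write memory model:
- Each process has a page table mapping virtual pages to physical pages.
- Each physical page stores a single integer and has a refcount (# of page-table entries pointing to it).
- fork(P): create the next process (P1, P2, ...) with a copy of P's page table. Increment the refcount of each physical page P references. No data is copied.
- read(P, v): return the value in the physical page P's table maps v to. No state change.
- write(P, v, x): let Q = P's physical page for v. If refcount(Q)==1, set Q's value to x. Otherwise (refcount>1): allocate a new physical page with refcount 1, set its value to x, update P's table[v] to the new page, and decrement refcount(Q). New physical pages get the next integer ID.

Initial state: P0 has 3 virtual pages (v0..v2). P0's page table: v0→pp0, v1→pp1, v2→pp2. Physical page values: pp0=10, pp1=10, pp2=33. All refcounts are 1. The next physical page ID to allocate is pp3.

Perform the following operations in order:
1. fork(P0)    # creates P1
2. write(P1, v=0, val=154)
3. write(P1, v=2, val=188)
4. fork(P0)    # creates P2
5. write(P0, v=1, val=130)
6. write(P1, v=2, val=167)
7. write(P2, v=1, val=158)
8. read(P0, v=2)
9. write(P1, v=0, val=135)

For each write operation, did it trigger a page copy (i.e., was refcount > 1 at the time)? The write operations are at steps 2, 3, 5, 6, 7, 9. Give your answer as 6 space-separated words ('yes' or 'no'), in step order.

Op 1: fork(P0) -> P1. 3 ppages; refcounts: pp0:2 pp1:2 pp2:2
Op 2: write(P1, v0, 154). refcount(pp0)=2>1 -> COPY to pp3. 4 ppages; refcounts: pp0:1 pp1:2 pp2:2 pp3:1
Op 3: write(P1, v2, 188). refcount(pp2)=2>1 -> COPY to pp4. 5 ppages; refcounts: pp0:1 pp1:2 pp2:1 pp3:1 pp4:1
Op 4: fork(P0) -> P2. 5 ppages; refcounts: pp0:2 pp1:3 pp2:2 pp3:1 pp4:1
Op 5: write(P0, v1, 130). refcount(pp1)=3>1 -> COPY to pp5. 6 ppages; refcounts: pp0:2 pp1:2 pp2:2 pp3:1 pp4:1 pp5:1
Op 6: write(P1, v2, 167). refcount(pp4)=1 -> write in place. 6 ppages; refcounts: pp0:2 pp1:2 pp2:2 pp3:1 pp4:1 pp5:1
Op 7: write(P2, v1, 158). refcount(pp1)=2>1 -> COPY to pp6. 7 ppages; refcounts: pp0:2 pp1:1 pp2:2 pp3:1 pp4:1 pp5:1 pp6:1
Op 8: read(P0, v2) -> 33. No state change.
Op 9: write(P1, v0, 135). refcount(pp3)=1 -> write in place. 7 ppages; refcounts: pp0:2 pp1:1 pp2:2 pp3:1 pp4:1 pp5:1 pp6:1

yes yes yes no yes no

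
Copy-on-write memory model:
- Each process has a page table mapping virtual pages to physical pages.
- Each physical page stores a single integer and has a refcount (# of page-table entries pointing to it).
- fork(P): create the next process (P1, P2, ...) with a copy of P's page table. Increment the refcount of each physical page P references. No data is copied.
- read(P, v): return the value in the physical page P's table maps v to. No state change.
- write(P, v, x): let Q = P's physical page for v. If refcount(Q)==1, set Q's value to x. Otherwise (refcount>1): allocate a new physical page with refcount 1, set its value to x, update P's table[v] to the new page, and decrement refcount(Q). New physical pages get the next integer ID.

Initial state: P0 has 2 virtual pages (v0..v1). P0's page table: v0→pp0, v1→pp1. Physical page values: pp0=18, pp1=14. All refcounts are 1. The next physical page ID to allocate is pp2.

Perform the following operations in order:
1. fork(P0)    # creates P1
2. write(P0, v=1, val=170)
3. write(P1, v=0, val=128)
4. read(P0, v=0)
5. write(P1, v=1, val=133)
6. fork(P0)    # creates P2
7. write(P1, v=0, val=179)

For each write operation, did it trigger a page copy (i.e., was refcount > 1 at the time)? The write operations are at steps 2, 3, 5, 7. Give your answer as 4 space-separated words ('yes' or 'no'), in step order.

Op 1: fork(P0) -> P1. 2 ppages; refcounts: pp0:2 pp1:2
Op 2: write(P0, v1, 170). refcount(pp1)=2>1 -> COPY to pp2. 3 ppages; refcounts: pp0:2 pp1:1 pp2:1
Op 3: write(P1, v0, 128). refcount(pp0)=2>1 -> COPY to pp3. 4 ppages; refcounts: pp0:1 pp1:1 pp2:1 pp3:1
Op 4: read(P0, v0) -> 18. No state change.
Op 5: write(P1, v1, 133). refcount(pp1)=1 -> write in place. 4 ppages; refcounts: pp0:1 pp1:1 pp2:1 pp3:1
Op 6: fork(P0) -> P2. 4 ppages; refcounts: pp0:2 pp1:1 pp2:2 pp3:1
Op 7: write(P1, v0, 179). refcount(pp3)=1 -> write in place. 4 ppages; refcounts: pp0:2 pp1:1 pp2:2 pp3:1

yes yes no no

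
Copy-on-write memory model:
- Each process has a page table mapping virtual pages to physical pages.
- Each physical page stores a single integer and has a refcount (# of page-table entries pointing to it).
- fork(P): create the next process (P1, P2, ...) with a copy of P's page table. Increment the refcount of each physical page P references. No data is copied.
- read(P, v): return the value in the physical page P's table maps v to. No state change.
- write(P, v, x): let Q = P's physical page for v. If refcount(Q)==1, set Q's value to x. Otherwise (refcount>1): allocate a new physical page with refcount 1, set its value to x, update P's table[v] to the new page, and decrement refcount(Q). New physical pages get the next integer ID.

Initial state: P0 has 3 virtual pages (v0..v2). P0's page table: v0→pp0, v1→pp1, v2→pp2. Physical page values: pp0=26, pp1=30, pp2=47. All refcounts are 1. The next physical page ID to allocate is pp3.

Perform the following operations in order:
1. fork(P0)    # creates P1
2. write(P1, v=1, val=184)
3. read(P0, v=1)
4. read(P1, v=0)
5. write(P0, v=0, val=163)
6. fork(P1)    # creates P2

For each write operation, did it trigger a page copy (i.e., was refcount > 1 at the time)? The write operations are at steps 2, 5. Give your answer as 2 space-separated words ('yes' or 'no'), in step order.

Op 1: fork(P0) -> P1. 3 ppages; refcounts: pp0:2 pp1:2 pp2:2
Op 2: write(P1, v1, 184). refcount(pp1)=2>1 -> COPY to pp3. 4 ppages; refcounts: pp0:2 pp1:1 pp2:2 pp3:1
Op 3: read(P0, v1) -> 30. No state change.
Op 4: read(P1, v0) -> 26. No state change.
Op 5: write(P0, v0, 163). refcount(pp0)=2>1 -> COPY to pp4. 5 ppages; refcounts: pp0:1 pp1:1 pp2:2 pp3:1 pp4:1
Op 6: fork(P1) -> P2. 5 ppages; refcounts: pp0:2 pp1:1 pp2:3 pp3:2 pp4:1

yes yes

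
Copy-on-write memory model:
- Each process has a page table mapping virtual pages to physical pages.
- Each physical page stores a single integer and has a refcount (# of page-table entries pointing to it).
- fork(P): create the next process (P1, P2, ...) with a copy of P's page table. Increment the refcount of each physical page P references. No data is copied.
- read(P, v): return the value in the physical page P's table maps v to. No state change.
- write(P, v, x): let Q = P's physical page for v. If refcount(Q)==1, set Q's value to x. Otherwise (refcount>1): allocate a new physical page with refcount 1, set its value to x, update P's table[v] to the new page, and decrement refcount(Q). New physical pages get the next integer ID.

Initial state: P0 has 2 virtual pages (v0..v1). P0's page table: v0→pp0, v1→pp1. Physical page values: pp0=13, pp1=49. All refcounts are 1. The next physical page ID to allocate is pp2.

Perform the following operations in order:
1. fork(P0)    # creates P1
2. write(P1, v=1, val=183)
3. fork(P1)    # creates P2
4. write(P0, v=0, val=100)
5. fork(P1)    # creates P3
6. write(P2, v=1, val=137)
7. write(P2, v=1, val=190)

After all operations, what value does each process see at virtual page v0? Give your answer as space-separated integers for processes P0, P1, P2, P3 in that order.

Answer: 100 13 13 13

Derivation:
Op 1: fork(P0) -> P1. 2 ppages; refcounts: pp0:2 pp1:2
Op 2: write(P1, v1, 183). refcount(pp1)=2>1 -> COPY to pp2. 3 ppages; refcounts: pp0:2 pp1:1 pp2:1
Op 3: fork(P1) -> P2. 3 ppages; refcounts: pp0:3 pp1:1 pp2:2
Op 4: write(P0, v0, 100). refcount(pp0)=3>1 -> COPY to pp3. 4 ppages; refcounts: pp0:2 pp1:1 pp2:2 pp3:1
Op 5: fork(P1) -> P3. 4 ppages; refcounts: pp0:3 pp1:1 pp2:3 pp3:1
Op 6: write(P2, v1, 137). refcount(pp2)=3>1 -> COPY to pp4. 5 ppages; refcounts: pp0:3 pp1:1 pp2:2 pp3:1 pp4:1
Op 7: write(P2, v1, 190). refcount(pp4)=1 -> write in place. 5 ppages; refcounts: pp0:3 pp1:1 pp2:2 pp3:1 pp4:1
P0: v0 -> pp3 = 100
P1: v0 -> pp0 = 13
P2: v0 -> pp0 = 13
P3: v0 -> pp0 = 13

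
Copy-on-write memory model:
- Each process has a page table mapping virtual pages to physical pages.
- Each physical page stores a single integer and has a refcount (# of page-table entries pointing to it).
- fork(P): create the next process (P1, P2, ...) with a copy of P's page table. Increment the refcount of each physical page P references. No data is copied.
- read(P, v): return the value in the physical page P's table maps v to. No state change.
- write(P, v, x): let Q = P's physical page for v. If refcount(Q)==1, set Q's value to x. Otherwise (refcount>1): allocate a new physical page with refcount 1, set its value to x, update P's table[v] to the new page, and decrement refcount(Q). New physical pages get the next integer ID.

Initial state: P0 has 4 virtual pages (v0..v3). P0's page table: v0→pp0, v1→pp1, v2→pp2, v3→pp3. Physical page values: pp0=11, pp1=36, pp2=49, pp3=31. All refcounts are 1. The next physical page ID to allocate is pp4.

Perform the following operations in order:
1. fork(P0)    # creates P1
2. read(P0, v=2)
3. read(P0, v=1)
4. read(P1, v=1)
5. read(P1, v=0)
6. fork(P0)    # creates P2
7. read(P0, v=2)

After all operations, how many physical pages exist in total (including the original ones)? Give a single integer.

Op 1: fork(P0) -> P1. 4 ppages; refcounts: pp0:2 pp1:2 pp2:2 pp3:2
Op 2: read(P0, v2) -> 49. No state change.
Op 3: read(P0, v1) -> 36. No state change.
Op 4: read(P1, v1) -> 36. No state change.
Op 5: read(P1, v0) -> 11. No state change.
Op 6: fork(P0) -> P2. 4 ppages; refcounts: pp0:3 pp1:3 pp2:3 pp3:3
Op 7: read(P0, v2) -> 49. No state change.

Answer: 4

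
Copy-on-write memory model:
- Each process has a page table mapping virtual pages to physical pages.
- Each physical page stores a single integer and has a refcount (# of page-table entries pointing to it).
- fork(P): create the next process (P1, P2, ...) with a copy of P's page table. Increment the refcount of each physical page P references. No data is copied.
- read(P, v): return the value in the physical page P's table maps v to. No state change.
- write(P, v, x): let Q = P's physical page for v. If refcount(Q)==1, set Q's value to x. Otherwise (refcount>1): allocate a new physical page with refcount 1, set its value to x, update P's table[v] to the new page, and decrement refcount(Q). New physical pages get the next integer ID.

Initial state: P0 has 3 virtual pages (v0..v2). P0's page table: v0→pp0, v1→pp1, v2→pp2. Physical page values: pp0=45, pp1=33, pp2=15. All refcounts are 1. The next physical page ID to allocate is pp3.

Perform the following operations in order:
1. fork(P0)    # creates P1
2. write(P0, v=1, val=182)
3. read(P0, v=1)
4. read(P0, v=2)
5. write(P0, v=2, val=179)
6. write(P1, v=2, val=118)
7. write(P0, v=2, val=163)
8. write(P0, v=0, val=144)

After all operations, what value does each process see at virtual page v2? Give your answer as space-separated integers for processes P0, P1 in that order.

Answer: 163 118

Derivation:
Op 1: fork(P0) -> P1. 3 ppages; refcounts: pp0:2 pp1:2 pp2:2
Op 2: write(P0, v1, 182). refcount(pp1)=2>1 -> COPY to pp3. 4 ppages; refcounts: pp0:2 pp1:1 pp2:2 pp3:1
Op 3: read(P0, v1) -> 182. No state change.
Op 4: read(P0, v2) -> 15. No state change.
Op 5: write(P0, v2, 179). refcount(pp2)=2>1 -> COPY to pp4. 5 ppages; refcounts: pp0:2 pp1:1 pp2:1 pp3:1 pp4:1
Op 6: write(P1, v2, 118). refcount(pp2)=1 -> write in place. 5 ppages; refcounts: pp0:2 pp1:1 pp2:1 pp3:1 pp4:1
Op 7: write(P0, v2, 163). refcount(pp4)=1 -> write in place. 5 ppages; refcounts: pp0:2 pp1:1 pp2:1 pp3:1 pp4:1
Op 8: write(P0, v0, 144). refcount(pp0)=2>1 -> COPY to pp5. 6 ppages; refcounts: pp0:1 pp1:1 pp2:1 pp3:1 pp4:1 pp5:1
P0: v2 -> pp4 = 163
P1: v2 -> pp2 = 118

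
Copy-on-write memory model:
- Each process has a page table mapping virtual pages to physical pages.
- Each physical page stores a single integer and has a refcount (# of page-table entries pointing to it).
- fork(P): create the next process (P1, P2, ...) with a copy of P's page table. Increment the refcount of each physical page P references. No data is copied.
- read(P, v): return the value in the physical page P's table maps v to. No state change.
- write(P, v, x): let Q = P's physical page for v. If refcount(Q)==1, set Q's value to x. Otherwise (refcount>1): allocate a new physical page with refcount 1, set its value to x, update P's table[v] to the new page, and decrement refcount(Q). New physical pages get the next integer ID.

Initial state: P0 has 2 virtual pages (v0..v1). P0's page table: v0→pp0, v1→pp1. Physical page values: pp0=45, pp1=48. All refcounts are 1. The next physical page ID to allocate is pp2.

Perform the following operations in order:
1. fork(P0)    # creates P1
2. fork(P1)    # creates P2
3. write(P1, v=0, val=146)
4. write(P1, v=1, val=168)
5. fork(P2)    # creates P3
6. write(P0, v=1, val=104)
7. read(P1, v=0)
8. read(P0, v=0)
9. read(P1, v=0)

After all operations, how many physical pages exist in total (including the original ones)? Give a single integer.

Op 1: fork(P0) -> P1. 2 ppages; refcounts: pp0:2 pp1:2
Op 2: fork(P1) -> P2. 2 ppages; refcounts: pp0:3 pp1:3
Op 3: write(P1, v0, 146). refcount(pp0)=3>1 -> COPY to pp2. 3 ppages; refcounts: pp0:2 pp1:3 pp2:1
Op 4: write(P1, v1, 168). refcount(pp1)=3>1 -> COPY to pp3. 4 ppages; refcounts: pp0:2 pp1:2 pp2:1 pp3:1
Op 5: fork(P2) -> P3. 4 ppages; refcounts: pp0:3 pp1:3 pp2:1 pp3:1
Op 6: write(P0, v1, 104). refcount(pp1)=3>1 -> COPY to pp4. 5 ppages; refcounts: pp0:3 pp1:2 pp2:1 pp3:1 pp4:1
Op 7: read(P1, v0) -> 146. No state change.
Op 8: read(P0, v0) -> 45. No state change.
Op 9: read(P1, v0) -> 146. No state change.

Answer: 5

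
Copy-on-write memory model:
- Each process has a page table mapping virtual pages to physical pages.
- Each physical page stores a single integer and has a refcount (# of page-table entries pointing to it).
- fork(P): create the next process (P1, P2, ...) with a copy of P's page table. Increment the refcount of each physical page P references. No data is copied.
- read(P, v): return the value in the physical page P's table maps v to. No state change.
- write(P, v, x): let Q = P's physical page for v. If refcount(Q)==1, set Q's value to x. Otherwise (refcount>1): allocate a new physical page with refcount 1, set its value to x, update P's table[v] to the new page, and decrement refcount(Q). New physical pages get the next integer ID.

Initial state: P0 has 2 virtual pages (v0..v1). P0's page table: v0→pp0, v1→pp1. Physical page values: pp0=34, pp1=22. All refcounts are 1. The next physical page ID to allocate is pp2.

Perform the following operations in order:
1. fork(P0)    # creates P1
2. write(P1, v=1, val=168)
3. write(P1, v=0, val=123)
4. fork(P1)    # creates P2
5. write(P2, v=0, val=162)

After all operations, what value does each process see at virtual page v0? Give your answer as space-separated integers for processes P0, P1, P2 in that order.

Op 1: fork(P0) -> P1. 2 ppages; refcounts: pp0:2 pp1:2
Op 2: write(P1, v1, 168). refcount(pp1)=2>1 -> COPY to pp2. 3 ppages; refcounts: pp0:2 pp1:1 pp2:1
Op 3: write(P1, v0, 123). refcount(pp0)=2>1 -> COPY to pp3. 4 ppages; refcounts: pp0:1 pp1:1 pp2:1 pp3:1
Op 4: fork(P1) -> P2. 4 ppages; refcounts: pp0:1 pp1:1 pp2:2 pp3:2
Op 5: write(P2, v0, 162). refcount(pp3)=2>1 -> COPY to pp4. 5 ppages; refcounts: pp0:1 pp1:1 pp2:2 pp3:1 pp4:1
P0: v0 -> pp0 = 34
P1: v0 -> pp3 = 123
P2: v0 -> pp4 = 162

Answer: 34 123 162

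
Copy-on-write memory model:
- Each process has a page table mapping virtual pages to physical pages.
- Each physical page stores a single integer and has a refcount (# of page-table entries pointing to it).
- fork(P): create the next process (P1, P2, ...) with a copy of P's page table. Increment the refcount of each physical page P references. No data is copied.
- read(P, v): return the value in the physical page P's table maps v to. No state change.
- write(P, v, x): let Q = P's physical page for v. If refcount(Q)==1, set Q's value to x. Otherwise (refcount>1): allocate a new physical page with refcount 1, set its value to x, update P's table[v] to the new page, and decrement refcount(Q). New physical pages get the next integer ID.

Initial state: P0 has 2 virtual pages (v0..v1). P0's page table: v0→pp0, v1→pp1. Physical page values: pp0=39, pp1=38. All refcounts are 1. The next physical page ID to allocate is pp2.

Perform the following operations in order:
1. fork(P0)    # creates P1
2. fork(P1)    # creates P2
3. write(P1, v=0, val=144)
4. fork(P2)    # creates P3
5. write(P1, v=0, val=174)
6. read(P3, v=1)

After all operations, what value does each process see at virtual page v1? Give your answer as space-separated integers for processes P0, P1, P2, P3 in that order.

Op 1: fork(P0) -> P1. 2 ppages; refcounts: pp0:2 pp1:2
Op 2: fork(P1) -> P2. 2 ppages; refcounts: pp0:3 pp1:3
Op 3: write(P1, v0, 144). refcount(pp0)=3>1 -> COPY to pp2. 3 ppages; refcounts: pp0:2 pp1:3 pp2:1
Op 4: fork(P2) -> P3. 3 ppages; refcounts: pp0:3 pp1:4 pp2:1
Op 5: write(P1, v0, 174). refcount(pp2)=1 -> write in place. 3 ppages; refcounts: pp0:3 pp1:4 pp2:1
Op 6: read(P3, v1) -> 38. No state change.
P0: v1 -> pp1 = 38
P1: v1 -> pp1 = 38
P2: v1 -> pp1 = 38
P3: v1 -> pp1 = 38

Answer: 38 38 38 38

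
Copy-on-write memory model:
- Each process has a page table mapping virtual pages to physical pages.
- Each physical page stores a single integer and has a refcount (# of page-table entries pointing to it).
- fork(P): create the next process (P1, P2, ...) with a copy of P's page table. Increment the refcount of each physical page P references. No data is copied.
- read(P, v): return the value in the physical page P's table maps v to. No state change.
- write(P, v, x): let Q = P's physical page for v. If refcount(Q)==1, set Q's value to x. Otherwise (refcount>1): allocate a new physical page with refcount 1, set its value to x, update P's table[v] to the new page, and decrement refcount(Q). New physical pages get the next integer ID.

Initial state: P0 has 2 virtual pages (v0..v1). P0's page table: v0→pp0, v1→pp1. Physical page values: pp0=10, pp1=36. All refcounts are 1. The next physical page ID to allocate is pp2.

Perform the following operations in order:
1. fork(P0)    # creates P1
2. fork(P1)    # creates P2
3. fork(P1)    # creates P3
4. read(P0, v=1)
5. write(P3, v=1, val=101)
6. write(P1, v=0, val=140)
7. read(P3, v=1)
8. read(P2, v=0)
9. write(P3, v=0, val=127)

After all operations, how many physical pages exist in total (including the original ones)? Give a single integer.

Answer: 5

Derivation:
Op 1: fork(P0) -> P1. 2 ppages; refcounts: pp0:2 pp1:2
Op 2: fork(P1) -> P2. 2 ppages; refcounts: pp0:3 pp1:3
Op 3: fork(P1) -> P3. 2 ppages; refcounts: pp0:4 pp1:4
Op 4: read(P0, v1) -> 36. No state change.
Op 5: write(P3, v1, 101). refcount(pp1)=4>1 -> COPY to pp2. 3 ppages; refcounts: pp0:4 pp1:3 pp2:1
Op 6: write(P1, v0, 140). refcount(pp0)=4>1 -> COPY to pp3. 4 ppages; refcounts: pp0:3 pp1:3 pp2:1 pp3:1
Op 7: read(P3, v1) -> 101. No state change.
Op 8: read(P2, v0) -> 10. No state change.
Op 9: write(P3, v0, 127). refcount(pp0)=3>1 -> COPY to pp4. 5 ppages; refcounts: pp0:2 pp1:3 pp2:1 pp3:1 pp4:1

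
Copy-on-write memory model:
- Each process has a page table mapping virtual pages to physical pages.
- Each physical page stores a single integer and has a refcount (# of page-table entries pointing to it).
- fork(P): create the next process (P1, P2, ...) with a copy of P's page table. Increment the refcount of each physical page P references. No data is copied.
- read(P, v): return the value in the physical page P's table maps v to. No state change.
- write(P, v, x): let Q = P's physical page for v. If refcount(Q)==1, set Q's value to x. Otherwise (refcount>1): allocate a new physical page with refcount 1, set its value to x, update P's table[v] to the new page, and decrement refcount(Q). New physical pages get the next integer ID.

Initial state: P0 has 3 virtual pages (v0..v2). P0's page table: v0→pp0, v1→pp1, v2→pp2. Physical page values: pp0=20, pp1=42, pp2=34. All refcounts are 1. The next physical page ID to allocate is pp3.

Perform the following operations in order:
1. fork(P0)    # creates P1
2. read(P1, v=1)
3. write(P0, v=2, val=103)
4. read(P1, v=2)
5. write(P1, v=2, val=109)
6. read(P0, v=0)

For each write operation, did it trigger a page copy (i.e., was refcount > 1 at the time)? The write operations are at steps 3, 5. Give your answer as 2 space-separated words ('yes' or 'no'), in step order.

Op 1: fork(P0) -> P1. 3 ppages; refcounts: pp0:2 pp1:2 pp2:2
Op 2: read(P1, v1) -> 42. No state change.
Op 3: write(P0, v2, 103). refcount(pp2)=2>1 -> COPY to pp3. 4 ppages; refcounts: pp0:2 pp1:2 pp2:1 pp3:1
Op 4: read(P1, v2) -> 34. No state change.
Op 5: write(P1, v2, 109). refcount(pp2)=1 -> write in place. 4 ppages; refcounts: pp0:2 pp1:2 pp2:1 pp3:1
Op 6: read(P0, v0) -> 20. No state change.

yes no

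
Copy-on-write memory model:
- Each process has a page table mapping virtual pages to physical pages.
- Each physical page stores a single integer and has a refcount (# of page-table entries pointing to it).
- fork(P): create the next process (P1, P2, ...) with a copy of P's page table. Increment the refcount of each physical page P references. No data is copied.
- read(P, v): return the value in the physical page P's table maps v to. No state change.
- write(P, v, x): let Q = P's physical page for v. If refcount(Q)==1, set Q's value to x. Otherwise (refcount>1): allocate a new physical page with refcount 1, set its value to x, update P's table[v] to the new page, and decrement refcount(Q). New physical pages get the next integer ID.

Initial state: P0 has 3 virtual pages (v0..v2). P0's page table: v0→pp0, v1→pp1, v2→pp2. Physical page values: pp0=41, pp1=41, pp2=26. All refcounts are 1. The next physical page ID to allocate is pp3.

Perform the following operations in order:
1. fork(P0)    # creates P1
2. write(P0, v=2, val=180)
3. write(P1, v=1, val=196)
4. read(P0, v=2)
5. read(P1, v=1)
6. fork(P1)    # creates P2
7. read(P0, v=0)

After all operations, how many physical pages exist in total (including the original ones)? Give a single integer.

Op 1: fork(P0) -> P1. 3 ppages; refcounts: pp0:2 pp1:2 pp2:2
Op 2: write(P0, v2, 180). refcount(pp2)=2>1 -> COPY to pp3. 4 ppages; refcounts: pp0:2 pp1:2 pp2:1 pp3:1
Op 3: write(P1, v1, 196). refcount(pp1)=2>1 -> COPY to pp4. 5 ppages; refcounts: pp0:2 pp1:1 pp2:1 pp3:1 pp4:1
Op 4: read(P0, v2) -> 180. No state change.
Op 5: read(P1, v1) -> 196. No state change.
Op 6: fork(P1) -> P2. 5 ppages; refcounts: pp0:3 pp1:1 pp2:2 pp3:1 pp4:2
Op 7: read(P0, v0) -> 41. No state change.

Answer: 5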